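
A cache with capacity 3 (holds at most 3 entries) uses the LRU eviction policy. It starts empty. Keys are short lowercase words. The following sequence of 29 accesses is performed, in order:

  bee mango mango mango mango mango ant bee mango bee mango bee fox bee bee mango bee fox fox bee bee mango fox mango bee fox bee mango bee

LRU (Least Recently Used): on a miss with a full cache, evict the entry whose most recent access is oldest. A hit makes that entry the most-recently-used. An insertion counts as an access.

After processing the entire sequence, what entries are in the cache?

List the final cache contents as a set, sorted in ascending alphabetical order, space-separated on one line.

Answer: bee fox mango

Derivation:
LRU simulation (capacity=3):
  1. access bee: MISS. Cache (LRU->MRU): [bee]
  2. access mango: MISS. Cache (LRU->MRU): [bee mango]
  3. access mango: HIT. Cache (LRU->MRU): [bee mango]
  4. access mango: HIT. Cache (LRU->MRU): [bee mango]
  5. access mango: HIT. Cache (LRU->MRU): [bee mango]
  6. access mango: HIT. Cache (LRU->MRU): [bee mango]
  7. access ant: MISS. Cache (LRU->MRU): [bee mango ant]
  8. access bee: HIT. Cache (LRU->MRU): [mango ant bee]
  9. access mango: HIT. Cache (LRU->MRU): [ant bee mango]
  10. access bee: HIT. Cache (LRU->MRU): [ant mango bee]
  11. access mango: HIT. Cache (LRU->MRU): [ant bee mango]
  12. access bee: HIT. Cache (LRU->MRU): [ant mango bee]
  13. access fox: MISS, evict ant. Cache (LRU->MRU): [mango bee fox]
  14. access bee: HIT. Cache (LRU->MRU): [mango fox bee]
  15. access bee: HIT. Cache (LRU->MRU): [mango fox bee]
  16. access mango: HIT. Cache (LRU->MRU): [fox bee mango]
  17. access bee: HIT. Cache (LRU->MRU): [fox mango bee]
  18. access fox: HIT. Cache (LRU->MRU): [mango bee fox]
  19. access fox: HIT. Cache (LRU->MRU): [mango bee fox]
  20. access bee: HIT. Cache (LRU->MRU): [mango fox bee]
  21. access bee: HIT. Cache (LRU->MRU): [mango fox bee]
  22. access mango: HIT. Cache (LRU->MRU): [fox bee mango]
  23. access fox: HIT. Cache (LRU->MRU): [bee mango fox]
  24. access mango: HIT. Cache (LRU->MRU): [bee fox mango]
  25. access bee: HIT. Cache (LRU->MRU): [fox mango bee]
  26. access fox: HIT. Cache (LRU->MRU): [mango bee fox]
  27. access bee: HIT. Cache (LRU->MRU): [mango fox bee]
  28. access mango: HIT. Cache (LRU->MRU): [fox bee mango]
  29. access bee: HIT. Cache (LRU->MRU): [fox mango bee]
Total: 25 hits, 4 misses, 1 evictions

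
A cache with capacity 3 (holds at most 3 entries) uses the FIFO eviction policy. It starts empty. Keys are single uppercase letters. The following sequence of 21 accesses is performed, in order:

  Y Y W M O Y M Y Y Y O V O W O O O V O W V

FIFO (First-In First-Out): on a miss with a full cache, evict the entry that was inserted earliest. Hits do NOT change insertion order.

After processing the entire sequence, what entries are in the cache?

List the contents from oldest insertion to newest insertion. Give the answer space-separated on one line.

Answer: V W O

Derivation:
FIFO simulation (capacity=3):
  1. access Y: MISS. Cache (old->new): [Y]
  2. access Y: HIT. Cache (old->new): [Y]
  3. access W: MISS. Cache (old->new): [Y W]
  4. access M: MISS. Cache (old->new): [Y W M]
  5. access O: MISS, evict Y. Cache (old->new): [W M O]
  6. access Y: MISS, evict W. Cache (old->new): [M O Y]
  7. access M: HIT. Cache (old->new): [M O Y]
  8. access Y: HIT. Cache (old->new): [M O Y]
  9. access Y: HIT. Cache (old->new): [M O Y]
  10. access Y: HIT. Cache (old->new): [M O Y]
  11. access O: HIT. Cache (old->new): [M O Y]
  12. access V: MISS, evict M. Cache (old->new): [O Y V]
  13. access O: HIT. Cache (old->new): [O Y V]
  14. access W: MISS, evict O. Cache (old->new): [Y V W]
  15. access O: MISS, evict Y. Cache (old->new): [V W O]
  16. access O: HIT. Cache (old->new): [V W O]
  17. access O: HIT. Cache (old->new): [V W O]
  18. access V: HIT. Cache (old->new): [V W O]
  19. access O: HIT. Cache (old->new): [V W O]
  20. access W: HIT. Cache (old->new): [V W O]
  21. access V: HIT. Cache (old->new): [V W O]
Total: 13 hits, 8 misses, 5 evictions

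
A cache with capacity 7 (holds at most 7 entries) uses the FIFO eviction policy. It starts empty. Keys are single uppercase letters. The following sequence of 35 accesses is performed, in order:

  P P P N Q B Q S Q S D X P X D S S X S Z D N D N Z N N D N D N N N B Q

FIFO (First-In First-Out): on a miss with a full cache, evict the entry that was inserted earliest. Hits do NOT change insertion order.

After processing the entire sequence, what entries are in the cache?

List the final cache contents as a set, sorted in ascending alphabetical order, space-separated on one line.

Answer: B D N Q S X Z

Derivation:
FIFO simulation (capacity=7):
  1. access P: MISS. Cache (old->new): [P]
  2. access P: HIT. Cache (old->new): [P]
  3. access P: HIT. Cache (old->new): [P]
  4. access N: MISS. Cache (old->new): [P N]
  5. access Q: MISS. Cache (old->new): [P N Q]
  6. access B: MISS. Cache (old->new): [P N Q B]
  7. access Q: HIT. Cache (old->new): [P N Q B]
  8. access S: MISS. Cache (old->new): [P N Q B S]
  9. access Q: HIT. Cache (old->new): [P N Q B S]
  10. access S: HIT. Cache (old->new): [P N Q B S]
  11. access D: MISS. Cache (old->new): [P N Q B S D]
  12. access X: MISS. Cache (old->new): [P N Q B S D X]
  13. access P: HIT. Cache (old->new): [P N Q B S D X]
  14. access X: HIT. Cache (old->new): [P N Q B S D X]
  15. access D: HIT. Cache (old->new): [P N Q B S D X]
  16. access S: HIT. Cache (old->new): [P N Q B S D X]
  17. access S: HIT. Cache (old->new): [P N Q B S D X]
  18. access X: HIT. Cache (old->new): [P N Q B S D X]
  19. access S: HIT. Cache (old->new): [P N Q B S D X]
  20. access Z: MISS, evict P. Cache (old->new): [N Q B S D X Z]
  21. access D: HIT. Cache (old->new): [N Q B S D X Z]
  22. access N: HIT. Cache (old->new): [N Q B S D X Z]
  23. access D: HIT. Cache (old->new): [N Q B S D X Z]
  24. access N: HIT. Cache (old->new): [N Q B S D X Z]
  25. access Z: HIT. Cache (old->new): [N Q B S D X Z]
  26. access N: HIT. Cache (old->new): [N Q B S D X Z]
  27. access N: HIT. Cache (old->new): [N Q B S D X Z]
  28. access D: HIT. Cache (old->new): [N Q B S D X Z]
  29. access N: HIT. Cache (old->new): [N Q B S D X Z]
  30. access D: HIT. Cache (old->new): [N Q B S D X Z]
  31. access N: HIT. Cache (old->new): [N Q B S D X Z]
  32. access N: HIT. Cache (old->new): [N Q B S D X Z]
  33. access N: HIT. Cache (old->new): [N Q B S D X Z]
  34. access B: HIT. Cache (old->new): [N Q B S D X Z]
  35. access Q: HIT. Cache (old->new): [N Q B S D X Z]
Total: 27 hits, 8 misses, 1 evictions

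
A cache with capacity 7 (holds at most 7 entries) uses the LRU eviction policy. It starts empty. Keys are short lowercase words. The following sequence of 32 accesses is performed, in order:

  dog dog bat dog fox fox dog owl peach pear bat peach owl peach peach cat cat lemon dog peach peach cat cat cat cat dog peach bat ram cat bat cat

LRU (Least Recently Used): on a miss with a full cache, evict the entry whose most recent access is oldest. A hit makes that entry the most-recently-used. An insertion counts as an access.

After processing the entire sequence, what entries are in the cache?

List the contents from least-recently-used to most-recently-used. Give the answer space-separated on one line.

LRU simulation (capacity=7):
  1. access dog: MISS. Cache (LRU->MRU): [dog]
  2. access dog: HIT. Cache (LRU->MRU): [dog]
  3. access bat: MISS. Cache (LRU->MRU): [dog bat]
  4. access dog: HIT. Cache (LRU->MRU): [bat dog]
  5. access fox: MISS. Cache (LRU->MRU): [bat dog fox]
  6. access fox: HIT. Cache (LRU->MRU): [bat dog fox]
  7. access dog: HIT. Cache (LRU->MRU): [bat fox dog]
  8. access owl: MISS. Cache (LRU->MRU): [bat fox dog owl]
  9. access peach: MISS. Cache (LRU->MRU): [bat fox dog owl peach]
  10. access pear: MISS. Cache (LRU->MRU): [bat fox dog owl peach pear]
  11. access bat: HIT. Cache (LRU->MRU): [fox dog owl peach pear bat]
  12. access peach: HIT. Cache (LRU->MRU): [fox dog owl pear bat peach]
  13. access owl: HIT. Cache (LRU->MRU): [fox dog pear bat peach owl]
  14. access peach: HIT. Cache (LRU->MRU): [fox dog pear bat owl peach]
  15. access peach: HIT. Cache (LRU->MRU): [fox dog pear bat owl peach]
  16. access cat: MISS. Cache (LRU->MRU): [fox dog pear bat owl peach cat]
  17. access cat: HIT. Cache (LRU->MRU): [fox dog pear bat owl peach cat]
  18. access lemon: MISS, evict fox. Cache (LRU->MRU): [dog pear bat owl peach cat lemon]
  19. access dog: HIT. Cache (LRU->MRU): [pear bat owl peach cat lemon dog]
  20. access peach: HIT. Cache (LRU->MRU): [pear bat owl cat lemon dog peach]
  21. access peach: HIT. Cache (LRU->MRU): [pear bat owl cat lemon dog peach]
  22. access cat: HIT. Cache (LRU->MRU): [pear bat owl lemon dog peach cat]
  23. access cat: HIT. Cache (LRU->MRU): [pear bat owl lemon dog peach cat]
  24. access cat: HIT. Cache (LRU->MRU): [pear bat owl lemon dog peach cat]
  25. access cat: HIT. Cache (LRU->MRU): [pear bat owl lemon dog peach cat]
  26. access dog: HIT. Cache (LRU->MRU): [pear bat owl lemon peach cat dog]
  27. access peach: HIT. Cache (LRU->MRU): [pear bat owl lemon cat dog peach]
  28. access bat: HIT. Cache (LRU->MRU): [pear owl lemon cat dog peach bat]
  29. access ram: MISS, evict pear. Cache (LRU->MRU): [owl lemon cat dog peach bat ram]
  30. access cat: HIT. Cache (LRU->MRU): [owl lemon dog peach bat ram cat]
  31. access bat: HIT. Cache (LRU->MRU): [owl lemon dog peach ram cat bat]
  32. access cat: HIT. Cache (LRU->MRU): [owl lemon dog peach ram bat cat]
Total: 23 hits, 9 misses, 2 evictions

Answer: owl lemon dog peach ram bat cat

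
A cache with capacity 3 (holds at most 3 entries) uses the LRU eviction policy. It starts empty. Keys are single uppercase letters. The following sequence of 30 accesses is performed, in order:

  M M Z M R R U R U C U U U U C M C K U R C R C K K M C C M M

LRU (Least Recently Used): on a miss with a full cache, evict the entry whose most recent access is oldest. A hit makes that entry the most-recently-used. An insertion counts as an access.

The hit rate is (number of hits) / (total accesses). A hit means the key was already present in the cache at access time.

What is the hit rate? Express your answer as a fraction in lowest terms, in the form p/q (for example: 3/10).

LRU simulation (capacity=3):
  1. access M: MISS. Cache (LRU->MRU): [M]
  2. access M: HIT. Cache (LRU->MRU): [M]
  3. access Z: MISS. Cache (LRU->MRU): [M Z]
  4. access M: HIT. Cache (LRU->MRU): [Z M]
  5. access R: MISS. Cache (LRU->MRU): [Z M R]
  6. access R: HIT. Cache (LRU->MRU): [Z M R]
  7. access U: MISS, evict Z. Cache (LRU->MRU): [M R U]
  8. access R: HIT. Cache (LRU->MRU): [M U R]
  9. access U: HIT. Cache (LRU->MRU): [M R U]
  10. access C: MISS, evict M. Cache (LRU->MRU): [R U C]
  11. access U: HIT. Cache (LRU->MRU): [R C U]
  12. access U: HIT. Cache (LRU->MRU): [R C U]
  13. access U: HIT. Cache (LRU->MRU): [R C U]
  14. access U: HIT. Cache (LRU->MRU): [R C U]
  15. access C: HIT. Cache (LRU->MRU): [R U C]
  16. access M: MISS, evict R. Cache (LRU->MRU): [U C M]
  17. access C: HIT. Cache (LRU->MRU): [U M C]
  18. access K: MISS, evict U. Cache (LRU->MRU): [M C K]
  19. access U: MISS, evict M. Cache (LRU->MRU): [C K U]
  20. access R: MISS, evict C. Cache (LRU->MRU): [K U R]
  21. access C: MISS, evict K. Cache (LRU->MRU): [U R C]
  22. access R: HIT. Cache (LRU->MRU): [U C R]
  23. access C: HIT. Cache (LRU->MRU): [U R C]
  24. access K: MISS, evict U. Cache (LRU->MRU): [R C K]
  25. access K: HIT. Cache (LRU->MRU): [R C K]
  26. access M: MISS, evict R. Cache (LRU->MRU): [C K M]
  27. access C: HIT. Cache (LRU->MRU): [K M C]
  28. access C: HIT. Cache (LRU->MRU): [K M C]
  29. access M: HIT. Cache (LRU->MRU): [K C M]
  30. access M: HIT. Cache (LRU->MRU): [K C M]
Total: 18 hits, 12 misses, 9 evictions

Hit rate = 18/30 = 3/5

Answer: 3/5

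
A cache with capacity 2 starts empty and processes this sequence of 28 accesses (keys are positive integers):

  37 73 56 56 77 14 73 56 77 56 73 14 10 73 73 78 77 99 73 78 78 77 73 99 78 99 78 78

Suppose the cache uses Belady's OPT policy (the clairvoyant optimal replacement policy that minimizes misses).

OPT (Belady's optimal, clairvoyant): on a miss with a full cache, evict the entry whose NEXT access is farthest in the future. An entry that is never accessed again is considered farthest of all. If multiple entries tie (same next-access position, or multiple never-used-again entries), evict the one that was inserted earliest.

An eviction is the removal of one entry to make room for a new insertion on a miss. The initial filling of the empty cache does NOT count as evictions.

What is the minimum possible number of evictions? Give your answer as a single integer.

OPT (Belady) simulation (capacity=2):
  1. access 37: MISS. Cache: [37]
  2. access 73: MISS. Cache: [37 73]
  3. access 56: MISS, evict 37 (next use: never). Cache: [73 56]
  4. access 56: HIT. Next use of 56: step 8. Cache: [73 56]
  5. access 77: MISS, evict 56 (next use: step 8). Cache: [73 77]
  6. access 14: MISS, evict 77 (next use: step 9). Cache: [73 14]
  7. access 73: HIT. Next use of 73: step 11. Cache: [73 14]
  8. access 56: MISS, evict 14 (next use: step 12). Cache: [73 56]
  9. access 77: MISS, evict 73 (next use: step 11). Cache: [56 77]
  10. access 56: HIT. Next use of 56: never. Cache: [56 77]
  11. access 73: MISS, evict 56 (next use: never). Cache: [77 73]
  12. access 14: MISS, evict 77 (next use: step 17). Cache: [73 14]
  13. access 10: MISS, evict 14 (next use: never). Cache: [73 10]
  14. access 73: HIT. Next use of 73: step 15. Cache: [73 10]
  15. access 73: HIT. Next use of 73: step 19. Cache: [73 10]
  16. access 78: MISS, evict 10 (next use: never). Cache: [73 78]
  17. access 77: MISS, evict 78 (next use: step 20). Cache: [73 77]
  18. access 99: MISS, evict 77 (next use: step 22). Cache: [73 99]
  19. access 73: HIT. Next use of 73: step 23. Cache: [73 99]
  20. access 78: MISS, evict 99 (next use: step 24). Cache: [73 78]
  21. access 78: HIT. Next use of 78: step 25. Cache: [73 78]
  22. access 77: MISS, evict 78 (next use: step 25). Cache: [73 77]
  23. access 73: HIT. Next use of 73: never. Cache: [73 77]
  24. access 99: MISS, evict 73 (next use: never). Cache: [77 99]
  25. access 78: MISS, evict 77 (next use: never). Cache: [99 78]
  26. access 99: HIT. Next use of 99: never. Cache: [99 78]
  27. access 78: HIT. Next use of 78: step 28. Cache: [99 78]
  28. access 78: HIT. Next use of 78: never. Cache: [99 78]
Total: 11 hits, 17 misses, 15 evictions

Answer: 15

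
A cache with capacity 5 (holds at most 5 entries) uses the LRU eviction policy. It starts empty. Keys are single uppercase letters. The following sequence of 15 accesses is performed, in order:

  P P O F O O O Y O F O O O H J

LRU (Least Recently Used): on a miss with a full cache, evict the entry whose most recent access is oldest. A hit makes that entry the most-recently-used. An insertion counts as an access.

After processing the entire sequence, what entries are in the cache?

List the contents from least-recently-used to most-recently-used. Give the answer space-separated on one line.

Answer: Y F O H J

Derivation:
LRU simulation (capacity=5):
  1. access P: MISS. Cache (LRU->MRU): [P]
  2. access P: HIT. Cache (LRU->MRU): [P]
  3. access O: MISS. Cache (LRU->MRU): [P O]
  4. access F: MISS. Cache (LRU->MRU): [P O F]
  5. access O: HIT. Cache (LRU->MRU): [P F O]
  6. access O: HIT. Cache (LRU->MRU): [P F O]
  7. access O: HIT. Cache (LRU->MRU): [P F O]
  8. access Y: MISS. Cache (LRU->MRU): [P F O Y]
  9. access O: HIT. Cache (LRU->MRU): [P F Y O]
  10. access F: HIT. Cache (LRU->MRU): [P Y O F]
  11. access O: HIT. Cache (LRU->MRU): [P Y F O]
  12. access O: HIT. Cache (LRU->MRU): [P Y F O]
  13. access O: HIT. Cache (LRU->MRU): [P Y F O]
  14. access H: MISS. Cache (LRU->MRU): [P Y F O H]
  15. access J: MISS, evict P. Cache (LRU->MRU): [Y F O H J]
Total: 9 hits, 6 misses, 1 evictions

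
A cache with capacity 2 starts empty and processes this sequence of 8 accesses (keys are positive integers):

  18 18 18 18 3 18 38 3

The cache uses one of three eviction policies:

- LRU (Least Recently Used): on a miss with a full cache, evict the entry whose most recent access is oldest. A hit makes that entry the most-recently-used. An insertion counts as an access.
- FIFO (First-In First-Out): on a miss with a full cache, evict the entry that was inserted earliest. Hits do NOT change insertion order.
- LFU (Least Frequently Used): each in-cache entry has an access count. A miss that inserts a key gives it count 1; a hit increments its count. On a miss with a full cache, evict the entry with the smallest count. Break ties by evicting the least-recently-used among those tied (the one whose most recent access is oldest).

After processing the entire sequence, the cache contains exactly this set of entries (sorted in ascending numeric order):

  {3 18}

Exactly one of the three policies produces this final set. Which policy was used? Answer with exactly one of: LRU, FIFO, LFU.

Answer: LFU

Derivation:
Simulating under each policy and comparing final sets:
  LRU: final set = {3 38} -> differs
  FIFO: final set = {3 38} -> differs
  LFU: final set = {3 18} -> MATCHES target
Only LFU produces the target set.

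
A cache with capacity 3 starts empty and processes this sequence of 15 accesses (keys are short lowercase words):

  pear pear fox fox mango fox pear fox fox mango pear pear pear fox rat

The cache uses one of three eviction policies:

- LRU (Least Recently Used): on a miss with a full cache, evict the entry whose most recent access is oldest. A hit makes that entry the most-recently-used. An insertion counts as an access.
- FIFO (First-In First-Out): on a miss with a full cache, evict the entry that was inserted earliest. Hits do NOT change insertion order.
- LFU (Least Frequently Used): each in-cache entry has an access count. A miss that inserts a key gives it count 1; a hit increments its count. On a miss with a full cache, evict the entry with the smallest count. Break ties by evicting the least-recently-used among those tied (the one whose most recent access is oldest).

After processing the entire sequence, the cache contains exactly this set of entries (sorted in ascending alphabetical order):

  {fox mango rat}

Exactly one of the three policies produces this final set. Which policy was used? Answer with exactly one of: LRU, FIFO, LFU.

Simulating under each policy and comparing final sets:
  LRU: final set = {fox pear rat} -> differs
  FIFO: final set = {fox mango rat} -> MATCHES target
  LFU: final set = {fox pear rat} -> differs
Only FIFO produces the target set.

Answer: FIFO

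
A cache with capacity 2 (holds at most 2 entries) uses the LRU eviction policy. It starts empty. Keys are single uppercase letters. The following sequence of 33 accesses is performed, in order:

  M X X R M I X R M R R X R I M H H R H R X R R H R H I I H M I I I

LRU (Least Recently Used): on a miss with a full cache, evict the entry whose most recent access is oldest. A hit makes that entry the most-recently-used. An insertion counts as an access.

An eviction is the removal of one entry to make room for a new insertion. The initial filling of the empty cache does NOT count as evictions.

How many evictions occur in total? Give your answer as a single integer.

LRU simulation (capacity=2):
  1. access M: MISS. Cache (LRU->MRU): [M]
  2. access X: MISS. Cache (LRU->MRU): [M X]
  3. access X: HIT. Cache (LRU->MRU): [M X]
  4. access R: MISS, evict M. Cache (LRU->MRU): [X R]
  5. access M: MISS, evict X. Cache (LRU->MRU): [R M]
  6. access I: MISS, evict R. Cache (LRU->MRU): [M I]
  7. access X: MISS, evict M. Cache (LRU->MRU): [I X]
  8. access R: MISS, evict I. Cache (LRU->MRU): [X R]
  9. access M: MISS, evict X. Cache (LRU->MRU): [R M]
  10. access R: HIT. Cache (LRU->MRU): [M R]
  11. access R: HIT. Cache (LRU->MRU): [M R]
  12. access X: MISS, evict M. Cache (LRU->MRU): [R X]
  13. access R: HIT. Cache (LRU->MRU): [X R]
  14. access I: MISS, evict X. Cache (LRU->MRU): [R I]
  15. access M: MISS, evict R. Cache (LRU->MRU): [I M]
  16. access H: MISS, evict I. Cache (LRU->MRU): [M H]
  17. access H: HIT. Cache (LRU->MRU): [M H]
  18. access R: MISS, evict M. Cache (LRU->MRU): [H R]
  19. access H: HIT. Cache (LRU->MRU): [R H]
  20. access R: HIT. Cache (LRU->MRU): [H R]
  21. access X: MISS, evict H. Cache (LRU->MRU): [R X]
  22. access R: HIT. Cache (LRU->MRU): [X R]
  23. access R: HIT. Cache (LRU->MRU): [X R]
  24. access H: MISS, evict X. Cache (LRU->MRU): [R H]
  25. access R: HIT. Cache (LRU->MRU): [H R]
  26. access H: HIT. Cache (LRU->MRU): [R H]
  27. access I: MISS, evict R. Cache (LRU->MRU): [H I]
  28. access I: HIT. Cache (LRU->MRU): [H I]
  29. access H: HIT. Cache (LRU->MRU): [I H]
  30. access M: MISS, evict I. Cache (LRU->MRU): [H M]
  31. access I: MISS, evict H. Cache (LRU->MRU): [M I]
  32. access I: HIT. Cache (LRU->MRU): [M I]
  33. access I: HIT. Cache (LRU->MRU): [M I]
Total: 15 hits, 18 misses, 16 evictions

Answer: 16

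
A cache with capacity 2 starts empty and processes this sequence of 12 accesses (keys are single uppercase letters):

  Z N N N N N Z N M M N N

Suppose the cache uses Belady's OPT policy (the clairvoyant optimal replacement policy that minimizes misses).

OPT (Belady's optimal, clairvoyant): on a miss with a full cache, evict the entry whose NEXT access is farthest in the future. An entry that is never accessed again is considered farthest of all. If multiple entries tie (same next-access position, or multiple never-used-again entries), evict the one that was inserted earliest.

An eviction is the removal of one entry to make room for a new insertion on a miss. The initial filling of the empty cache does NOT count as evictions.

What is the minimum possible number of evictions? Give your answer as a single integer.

Answer: 1

Derivation:
OPT (Belady) simulation (capacity=2):
  1. access Z: MISS. Cache: [Z]
  2. access N: MISS. Cache: [Z N]
  3. access N: HIT. Next use of N: step 4. Cache: [Z N]
  4. access N: HIT. Next use of N: step 5. Cache: [Z N]
  5. access N: HIT. Next use of N: step 6. Cache: [Z N]
  6. access N: HIT. Next use of N: step 8. Cache: [Z N]
  7. access Z: HIT. Next use of Z: never. Cache: [Z N]
  8. access N: HIT. Next use of N: step 11. Cache: [Z N]
  9. access M: MISS, evict Z (next use: never). Cache: [N M]
  10. access M: HIT. Next use of M: never. Cache: [N M]
  11. access N: HIT. Next use of N: step 12. Cache: [N M]
  12. access N: HIT. Next use of N: never. Cache: [N M]
Total: 9 hits, 3 misses, 1 evictions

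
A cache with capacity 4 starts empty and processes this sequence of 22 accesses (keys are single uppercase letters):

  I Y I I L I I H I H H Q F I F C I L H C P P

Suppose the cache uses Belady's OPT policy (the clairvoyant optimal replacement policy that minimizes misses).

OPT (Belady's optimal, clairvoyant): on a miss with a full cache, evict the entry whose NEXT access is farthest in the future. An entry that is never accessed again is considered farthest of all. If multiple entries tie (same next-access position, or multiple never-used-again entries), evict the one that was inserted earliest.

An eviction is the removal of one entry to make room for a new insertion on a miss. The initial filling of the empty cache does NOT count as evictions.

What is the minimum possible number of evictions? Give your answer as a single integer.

Answer: 4

Derivation:
OPT (Belady) simulation (capacity=4):
  1. access I: MISS. Cache: [I]
  2. access Y: MISS. Cache: [I Y]
  3. access I: HIT. Next use of I: step 4. Cache: [I Y]
  4. access I: HIT. Next use of I: step 6. Cache: [I Y]
  5. access L: MISS. Cache: [I Y L]
  6. access I: HIT. Next use of I: step 7. Cache: [I Y L]
  7. access I: HIT. Next use of I: step 9. Cache: [I Y L]
  8. access H: MISS. Cache: [I Y L H]
  9. access I: HIT. Next use of I: step 14. Cache: [I Y L H]
  10. access H: HIT. Next use of H: step 11. Cache: [I Y L H]
  11. access H: HIT. Next use of H: step 19. Cache: [I Y L H]
  12. access Q: MISS, evict Y (next use: never). Cache: [I L H Q]
  13. access F: MISS, evict Q (next use: never). Cache: [I L H F]
  14. access I: HIT. Next use of I: step 17. Cache: [I L H F]
  15. access F: HIT. Next use of F: never. Cache: [I L H F]
  16. access C: MISS, evict F (next use: never). Cache: [I L H C]
  17. access I: HIT. Next use of I: never. Cache: [I L H C]
  18. access L: HIT. Next use of L: never. Cache: [I L H C]
  19. access H: HIT. Next use of H: never. Cache: [I L H C]
  20. access C: HIT. Next use of C: never. Cache: [I L H C]
  21. access P: MISS, evict I (next use: never). Cache: [L H C P]
  22. access P: HIT. Next use of P: never. Cache: [L H C P]
Total: 14 hits, 8 misses, 4 evictions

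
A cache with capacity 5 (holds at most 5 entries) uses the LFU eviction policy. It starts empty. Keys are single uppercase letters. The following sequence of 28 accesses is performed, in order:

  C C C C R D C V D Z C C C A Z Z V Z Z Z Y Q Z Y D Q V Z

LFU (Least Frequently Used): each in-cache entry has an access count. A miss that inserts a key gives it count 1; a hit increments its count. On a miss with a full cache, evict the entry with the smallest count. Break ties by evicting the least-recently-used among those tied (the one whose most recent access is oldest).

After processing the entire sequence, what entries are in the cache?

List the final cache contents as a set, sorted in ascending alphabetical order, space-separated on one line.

LFU simulation (capacity=5):
  1. access C: MISS. Cache: [C(c=1)]
  2. access C: HIT, count now 2. Cache: [C(c=2)]
  3. access C: HIT, count now 3. Cache: [C(c=3)]
  4. access C: HIT, count now 4. Cache: [C(c=4)]
  5. access R: MISS. Cache: [R(c=1) C(c=4)]
  6. access D: MISS. Cache: [R(c=1) D(c=1) C(c=4)]
  7. access C: HIT, count now 5. Cache: [R(c=1) D(c=1) C(c=5)]
  8. access V: MISS. Cache: [R(c=1) D(c=1) V(c=1) C(c=5)]
  9. access D: HIT, count now 2. Cache: [R(c=1) V(c=1) D(c=2) C(c=5)]
  10. access Z: MISS. Cache: [R(c=1) V(c=1) Z(c=1) D(c=2) C(c=5)]
  11. access C: HIT, count now 6. Cache: [R(c=1) V(c=1) Z(c=1) D(c=2) C(c=6)]
  12. access C: HIT, count now 7. Cache: [R(c=1) V(c=1) Z(c=1) D(c=2) C(c=7)]
  13. access C: HIT, count now 8. Cache: [R(c=1) V(c=1) Z(c=1) D(c=2) C(c=8)]
  14. access A: MISS, evict R(c=1). Cache: [V(c=1) Z(c=1) A(c=1) D(c=2) C(c=8)]
  15. access Z: HIT, count now 2. Cache: [V(c=1) A(c=1) D(c=2) Z(c=2) C(c=8)]
  16. access Z: HIT, count now 3. Cache: [V(c=1) A(c=1) D(c=2) Z(c=3) C(c=8)]
  17. access V: HIT, count now 2. Cache: [A(c=1) D(c=2) V(c=2) Z(c=3) C(c=8)]
  18. access Z: HIT, count now 4. Cache: [A(c=1) D(c=2) V(c=2) Z(c=4) C(c=8)]
  19. access Z: HIT, count now 5. Cache: [A(c=1) D(c=2) V(c=2) Z(c=5) C(c=8)]
  20. access Z: HIT, count now 6. Cache: [A(c=1) D(c=2) V(c=2) Z(c=6) C(c=8)]
  21. access Y: MISS, evict A(c=1). Cache: [Y(c=1) D(c=2) V(c=2) Z(c=6) C(c=8)]
  22. access Q: MISS, evict Y(c=1). Cache: [Q(c=1) D(c=2) V(c=2) Z(c=6) C(c=8)]
  23. access Z: HIT, count now 7. Cache: [Q(c=1) D(c=2) V(c=2) Z(c=7) C(c=8)]
  24. access Y: MISS, evict Q(c=1). Cache: [Y(c=1) D(c=2) V(c=2) Z(c=7) C(c=8)]
  25. access D: HIT, count now 3. Cache: [Y(c=1) V(c=2) D(c=3) Z(c=7) C(c=8)]
  26. access Q: MISS, evict Y(c=1). Cache: [Q(c=1) V(c=2) D(c=3) Z(c=7) C(c=8)]
  27. access V: HIT, count now 3. Cache: [Q(c=1) D(c=3) V(c=3) Z(c=7) C(c=8)]
  28. access Z: HIT, count now 8. Cache: [Q(c=1) D(c=3) V(c=3) C(c=8) Z(c=8)]
Total: 18 hits, 10 misses, 5 evictions

Answer: C D Q V Z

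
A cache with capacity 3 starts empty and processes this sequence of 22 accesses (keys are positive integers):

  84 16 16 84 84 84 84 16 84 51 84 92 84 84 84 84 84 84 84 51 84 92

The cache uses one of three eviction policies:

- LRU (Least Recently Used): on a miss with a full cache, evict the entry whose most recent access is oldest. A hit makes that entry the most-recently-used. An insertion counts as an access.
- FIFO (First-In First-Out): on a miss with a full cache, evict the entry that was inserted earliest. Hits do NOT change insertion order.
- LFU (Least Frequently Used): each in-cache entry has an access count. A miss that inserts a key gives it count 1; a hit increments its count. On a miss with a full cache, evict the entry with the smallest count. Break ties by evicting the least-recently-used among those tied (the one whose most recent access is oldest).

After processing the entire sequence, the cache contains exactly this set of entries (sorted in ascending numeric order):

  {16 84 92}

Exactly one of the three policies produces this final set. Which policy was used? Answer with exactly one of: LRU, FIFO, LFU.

Simulating under each policy and comparing final sets:
  LRU: final set = {51 84 92} -> differs
  FIFO: final set = {51 84 92} -> differs
  LFU: final set = {16 84 92} -> MATCHES target
Only LFU produces the target set.

Answer: LFU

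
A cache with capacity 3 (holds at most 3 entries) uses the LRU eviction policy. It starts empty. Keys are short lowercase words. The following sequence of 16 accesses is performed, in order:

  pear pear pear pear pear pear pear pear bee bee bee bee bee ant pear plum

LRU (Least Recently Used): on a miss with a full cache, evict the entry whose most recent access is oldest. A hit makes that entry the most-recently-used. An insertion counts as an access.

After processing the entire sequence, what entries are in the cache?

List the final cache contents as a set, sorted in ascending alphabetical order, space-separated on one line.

LRU simulation (capacity=3):
  1. access pear: MISS. Cache (LRU->MRU): [pear]
  2. access pear: HIT. Cache (LRU->MRU): [pear]
  3. access pear: HIT. Cache (LRU->MRU): [pear]
  4. access pear: HIT. Cache (LRU->MRU): [pear]
  5. access pear: HIT. Cache (LRU->MRU): [pear]
  6. access pear: HIT. Cache (LRU->MRU): [pear]
  7. access pear: HIT. Cache (LRU->MRU): [pear]
  8. access pear: HIT. Cache (LRU->MRU): [pear]
  9. access bee: MISS. Cache (LRU->MRU): [pear bee]
  10. access bee: HIT. Cache (LRU->MRU): [pear bee]
  11. access bee: HIT. Cache (LRU->MRU): [pear bee]
  12. access bee: HIT. Cache (LRU->MRU): [pear bee]
  13. access bee: HIT. Cache (LRU->MRU): [pear bee]
  14. access ant: MISS. Cache (LRU->MRU): [pear bee ant]
  15. access pear: HIT. Cache (LRU->MRU): [bee ant pear]
  16. access plum: MISS, evict bee. Cache (LRU->MRU): [ant pear plum]
Total: 12 hits, 4 misses, 1 evictions

Answer: ant pear plum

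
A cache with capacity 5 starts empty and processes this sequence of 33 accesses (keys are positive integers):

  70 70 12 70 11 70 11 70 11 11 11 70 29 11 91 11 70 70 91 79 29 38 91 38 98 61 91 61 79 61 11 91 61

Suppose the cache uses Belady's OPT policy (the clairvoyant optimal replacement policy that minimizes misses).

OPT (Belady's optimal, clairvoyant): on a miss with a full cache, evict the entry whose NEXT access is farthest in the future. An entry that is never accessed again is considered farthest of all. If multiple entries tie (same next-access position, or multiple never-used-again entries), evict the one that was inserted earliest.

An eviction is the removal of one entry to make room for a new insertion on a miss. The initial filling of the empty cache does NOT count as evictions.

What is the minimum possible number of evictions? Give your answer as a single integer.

OPT (Belady) simulation (capacity=5):
  1. access 70: MISS. Cache: [70]
  2. access 70: HIT. Next use of 70: step 4. Cache: [70]
  3. access 12: MISS. Cache: [70 12]
  4. access 70: HIT. Next use of 70: step 6. Cache: [70 12]
  5. access 11: MISS. Cache: [70 12 11]
  6. access 70: HIT. Next use of 70: step 8. Cache: [70 12 11]
  7. access 11: HIT. Next use of 11: step 9. Cache: [70 12 11]
  8. access 70: HIT. Next use of 70: step 12. Cache: [70 12 11]
  9. access 11: HIT. Next use of 11: step 10. Cache: [70 12 11]
  10. access 11: HIT. Next use of 11: step 11. Cache: [70 12 11]
  11. access 11: HIT. Next use of 11: step 14. Cache: [70 12 11]
  12. access 70: HIT. Next use of 70: step 17. Cache: [70 12 11]
  13. access 29: MISS. Cache: [70 12 11 29]
  14. access 11: HIT. Next use of 11: step 16. Cache: [70 12 11 29]
  15. access 91: MISS. Cache: [70 12 11 29 91]
  16. access 11: HIT. Next use of 11: step 31. Cache: [70 12 11 29 91]
  17. access 70: HIT. Next use of 70: step 18. Cache: [70 12 11 29 91]
  18. access 70: HIT. Next use of 70: never. Cache: [70 12 11 29 91]
  19. access 91: HIT. Next use of 91: step 23. Cache: [70 12 11 29 91]
  20. access 79: MISS, evict 70 (next use: never). Cache: [12 11 29 91 79]
  21. access 29: HIT. Next use of 29: never. Cache: [12 11 29 91 79]
  22. access 38: MISS, evict 12 (next use: never). Cache: [11 29 91 79 38]
  23. access 91: HIT. Next use of 91: step 27. Cache: [11 29 91 79 38]
  24. access 38: HIT. Next use of 38: never. Cache: [11 29 91 79 38]
  25. access 98: MISS, evict 29 (next use: never). Cache: [11 91 79 38 98]
  26. access 61: MISS, evict 38 (next use: never). Cache: [11 91 79 98 61]
  27. access 91: HIT. Next use of 91: step 32. Cache: [11 91 79 98 61]
  28. access 61: HIT. Next use of 61: step 30. Cache: [11 91 79 98 61]
  29. access 79: HIT. Next use of 79: never. Cache: [11 91 79 98 61]
  30. access 61: HIT. Next use of 61: step 33. Cache: [11 91 79 98 61]
  31. access 11: HIT. Next use of 11: never. Cache: [11 91 79 98 61]
  32. access 91: HIT. Next use of 91: never. Cache: [11 91 79 98 61]
  33. access 61: HIT. Next use of 61: never. Cache: [11 91 79 98 61]
Total: 24 hits, 9 misses, 4 evictions

Answer: 4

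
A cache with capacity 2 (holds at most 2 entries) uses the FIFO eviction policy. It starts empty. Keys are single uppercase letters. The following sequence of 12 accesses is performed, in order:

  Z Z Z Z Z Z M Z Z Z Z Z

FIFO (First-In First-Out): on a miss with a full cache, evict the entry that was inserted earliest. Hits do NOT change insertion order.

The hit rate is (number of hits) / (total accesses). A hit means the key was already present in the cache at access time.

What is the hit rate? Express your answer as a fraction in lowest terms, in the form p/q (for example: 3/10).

FIFO simulation (capacity=2):
  1. access Z: MISS. Cache (old->new): [Z]
  2. access Z: HIT. Cache (old->new): [Z]
  3. access Z: HIT. Cache (old->new): [Z]
  4. access Z: HIT. Cache (old->new): [Z]
  5. access Z: HIT. Cache (old->new): [Z]
  6. access Z: HIT. Cache (old->new): [Z]
  7. access M: MISS. Cache (old->new): [Z M]
  8. access Z: HIT. Cache (old->new): [Z M]
  9. access Z: HIT. Cache (old->new): [Z M]
  10. access Z: HIT. Cache (old->new): [Z M]
  11. access Z: HIT. Cache (old->new): [Z M]
  12. access Z: HIT. Cache (old->new): [Z M]
Total: 10 hits, 2 misses, 0 evictions

Hit rate = 10/12 = 5/6

Answer: 5/6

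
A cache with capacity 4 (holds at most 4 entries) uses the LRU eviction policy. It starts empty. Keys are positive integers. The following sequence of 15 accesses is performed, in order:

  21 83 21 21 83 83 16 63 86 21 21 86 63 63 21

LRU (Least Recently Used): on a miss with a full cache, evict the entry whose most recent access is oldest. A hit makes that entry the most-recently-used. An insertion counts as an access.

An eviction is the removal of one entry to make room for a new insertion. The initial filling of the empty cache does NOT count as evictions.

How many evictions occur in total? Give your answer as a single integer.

Answer: 2

Derivation:
LRU simulation (capacity=4):
  1. access 21: MISS. Cache (LRU->MRU): [21]
  2. access 83: MISS. Cache (LRU->MRU): [21 83]
  3. access 21: HIT. Cache (LRU->MRU): [83 21]
  4. access 21: HIT. Cache (LRU->MRU): [83 21]
  5. access 83: HIT. Cache (LRU->MRU): [21 83]
  6. access 83: HIT. Cache (LRU->MRU): [21 83]
  7. access 16: MISS. Cache (LRU->MRU): [21 83 16]
  8. access 63: MISS. Cache (LRU->MRU): [21 83 16 63]
  9. access 86: MISS, evict 21. Cache (LRU->MRU): [83 16 63 86]
  10. access 21: MISS, evict 83. Cache (LRU->MRU): [16 63 86 21]
  11. access 21: HIT. Cache (LRU->MRU): [16 63 86 21]
  12. access 86: HIT. Cache (LRU->MRU): [16 63 21 86]
  13. access 63: HIT. Cache (LRU->MRU): [16 21 86 63]
  14. access 63: HIT. Cache (LRU->MRU): [16 21 86 63]
  15. access 21: HIT. Cache (LRU->MRU): [16 86 63 21]
Total: 9 hits, 6 misses, 2 evictions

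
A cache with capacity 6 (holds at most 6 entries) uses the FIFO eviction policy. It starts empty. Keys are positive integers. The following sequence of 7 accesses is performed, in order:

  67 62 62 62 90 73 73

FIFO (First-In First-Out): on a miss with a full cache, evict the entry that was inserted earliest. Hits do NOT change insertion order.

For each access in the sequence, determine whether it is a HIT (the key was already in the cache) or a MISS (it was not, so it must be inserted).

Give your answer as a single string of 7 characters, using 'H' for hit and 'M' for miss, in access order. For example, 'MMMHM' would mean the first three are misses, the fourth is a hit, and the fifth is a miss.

FIFO simulation (capacity=6):
  1. access 67: MISS. Cache (old->new): [67]
  2. access 62: MISS. Cache (old->new): [67 62]
  3. access 62: HIT. Cache (old->new): [67 62]
  4. access 62: HIT. Cache (old->new): [67 62]
  5. access 90: MISS. Cache (old->new): [67 62 90]
  6. access 73: MISS. Cache (old->new): [67 62 90 73]
  7. access 73: HIT. Cache (old->new): [67 62 90 73]
Total: 3 hits, 4 misses, 0 evictions

Answer: MMHHMMH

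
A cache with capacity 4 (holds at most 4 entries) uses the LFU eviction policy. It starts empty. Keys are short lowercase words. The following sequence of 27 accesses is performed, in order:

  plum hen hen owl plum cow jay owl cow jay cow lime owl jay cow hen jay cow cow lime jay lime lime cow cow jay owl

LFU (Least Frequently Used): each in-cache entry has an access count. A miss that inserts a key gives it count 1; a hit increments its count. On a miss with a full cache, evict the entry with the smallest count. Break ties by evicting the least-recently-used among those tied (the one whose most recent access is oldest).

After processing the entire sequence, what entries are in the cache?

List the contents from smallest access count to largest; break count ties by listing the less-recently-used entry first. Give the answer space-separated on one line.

Answer: owl lime jay cow

Derivation:
LFU simulation (capacity=4):
  1. access plum: MISS. Cache: [plum(c=1)]
  2. access hen: MISS. Cache: [plum(c=1) hen(c=1)]
  3. access hen: HIT, count now 2. Cache: [plum(c=1) hen(c=2)]
  4. access owl: MISS. Cache: [plum(c=1) owl(c=1) hen(c=2)]
  5. access plum: HIT, count now 2. Cache: [owl(c=1) hen(c=2) plum(c=2)]
  6. access cow: MISS. Cache: [owl(c=1) cow(c=1) hen(c=2) plum(c=2)]
  7. access jay: MISS, evict owl(c=1). Cache: [cow(c=1) jay(c=1) hen(c=2) plum(c=2)]
  8. access owl: MISS, evict cow(c=1). Cache: [jay(c=1) owl(c=1) hen(c=2) plum(c=2)]
  9. access cow: MISS, evict jay(c=1). Cache: [owl(c=1) cow(c=1) hen(c=2) plum(c=2)]
  10. access jay: MISS, evict owl(c=1). Cache: [cow(c=1) jay(c=1) hen(c=2) plum(c=2)]
  11. access cow: HIT, count now 2. Cache: [jay(c=1) hen(c=2) plum(c=2) cow(c=2)]
  12. access lime: MISS, evict jay(c=1). Cache: [lime(c=1) hen(c=2) plum(c=2) cow(c=2)]
  13. access owl: MISS, evict lime(c=1). Cache: [owl(c=1) hen(c=2) plum(c=2) cow(c=2)]
  14. access jay: MISS, evict owl(c=1). Cache: [jay(c=1) hen(c=2) plum(c=2) cow(c=2)]
  15. access cow: HIT, count now 3. Cache: [jay(c=1) hen(c=2) plum(c=2) cow(c=3)]
  16. access hen: HIT, count now 3. Cache: [jay(c=1) plum(c=2) cow(c=3) hen(c=3)]
  17. access jay: HIT, count now 2. Cache: [plum(c=2) jay(c=2) cow(c=3) hen(c=3)]
  18. access cow: HIT, count now 4. Cache: [plum(c=2) jay(c=2) hen(c=3) cow(c=4)]
  19. access cow: HIT, count now 5. Cache: [plum(c=2) jay(c=2) hen(c=3) cow(c=5)]
  20. access lime: MISS, evict plum(c=2). Cache: [lime(c=1) jay(c=2) hen(c=3) cow(c=5)]
  21. access jay: HIT, count now 3. Cache: [lime(c=1) hen(c=3) jay(c=3) cow(c=5)]
  22. access lime: HIT, count now 2. Cache: [lime(c=2) hen(c=3) jay(c=3) cow(c=5)]
  23. access lime: HIT, count now 3. Cache: [hen(c=3) jay(c=3) lime(c=3) cow(c=5)]
  24. access cow: HIT, count now 6. Cache: [hen(c=3) jay(c=3) lime(c=3) cow(c=6)]
  25. access cow: HIT, count now 7. Cache: [hen(c=3) jay(c=3) lime(c=3) cow(c=7)]
  26. access jay: HIT, count now 4. Cache: [hen(c=3) lime(c=3) jay(c=4) cow(c=7)]
  27. access owl: MISS, evict hen(c=3). Cache: [owl(c=1) lime(c=3) jay(c=4) cow(c=7)]
Total: 14 hits, 13 misses, 9 evictions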